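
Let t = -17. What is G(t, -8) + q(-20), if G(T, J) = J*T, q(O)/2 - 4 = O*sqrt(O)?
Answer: 144 - 80*I*sqrt(5) ≈ 144.0 - 178.89*I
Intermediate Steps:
q(O) = 8 + 2*O**(3/2) (q(O) = 8 + 2*(O*sqrt(O)) = 8 + 2*O**(3/2))
G(t, -8) + q(-20) = -8*(-17) + (8 + 2*(-20)**(3/2)) = 136 + (8 + 2*(-40*I*sqrt(5))) = 136 + (8 - 80*I*sqrt(5)) = 144 - 80*I*sqrt(5)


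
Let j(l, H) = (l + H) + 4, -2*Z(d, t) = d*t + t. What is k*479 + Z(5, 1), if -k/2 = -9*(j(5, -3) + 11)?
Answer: 146571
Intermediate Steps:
Z(d, t) = -t/2 - d*t/2 (Z(d, t) = -(d*t + t)/2 = -(t + d*t)/2 = -t/2 - d*t/2)
j(l, H) = 4 + H + l (j(l, H) = (H + l) + 4 = 4 + H + l)
k = 306 (k = -(-18)*((4 - 3 + 5) + 11) = -(-18)*(6 + 11) = -(-18)*17 = -2*(-153) = 306)
k*479 + Z(5, 1) = 306*479 - ½*1*(1 + 5) = 146574 - ½*1*6 = 146574 - 3 = 146571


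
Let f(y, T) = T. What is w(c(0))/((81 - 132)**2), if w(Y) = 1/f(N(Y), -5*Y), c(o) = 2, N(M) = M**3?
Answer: -1/26010 ≈ -3.8447e-5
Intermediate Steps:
w(Y) = -1/(5*Y) (w(Y) = 1/(-5*Y) = -1/(5*Y))
w(c(0))/((81 - 132)**2) = (-1/5/2)/((81 - 132)**2) = (-1/5*1/2)/((-51)**2) = -1/10/2601 = -1/10*1/2601 = -1/26010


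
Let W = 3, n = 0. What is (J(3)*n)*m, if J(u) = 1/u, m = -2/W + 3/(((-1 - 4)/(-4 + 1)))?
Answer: 0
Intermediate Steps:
m = 17/15 (m = -2/3 + 3/(((-1 - 4)/(-4 + 1))) = -2*1/3 + 3/((-5/(-3))) = -2/3 + 3/((-5*(-1/3))) = -2/3 + 3/(5/3) = -2/3 + 3*(3/5) = -2/3 + 9/5 = 17/15 ≈ 1.1333)
(J(3)*n)*m = (0/3)*(17/15) = ((1/3)*0)*(17/15) = 0*(17/15) = 0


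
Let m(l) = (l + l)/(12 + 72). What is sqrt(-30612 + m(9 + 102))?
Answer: I*sqrt(5999434)/14 ≈ 174.96*I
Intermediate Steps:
m(l) = l/42 (m(l) = (2*l)/84 = (2*l)*(1/84) = l/42)
sqrt(-30612 + m(9 + 102)) = sqrt(-30612 + (9 + 102)/42) = sqrt(-30612 + (1/42)*111) = sqrt(-30612 + 37/14) = sqrt(-428531/14) = I*sqrt(5999434)/14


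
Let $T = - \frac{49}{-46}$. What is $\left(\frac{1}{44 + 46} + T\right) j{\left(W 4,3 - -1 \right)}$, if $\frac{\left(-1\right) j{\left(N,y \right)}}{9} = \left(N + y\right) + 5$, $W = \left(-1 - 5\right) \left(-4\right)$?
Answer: $- \frac{23394}{23} \approx -1017.1$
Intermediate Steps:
$W = 24$ ($W = \left(-6\right) \left(-4\right) = 24$)
$j{\left(N,y \right)} = -45 - 9 N - 9 y$ ($j{\left(N,y \right)} = - 9 \left(\left(N + y\right) + 5\right) = - 9 \left(5 + N + y\right) = -45 - 9 N - 9 y$)
$T = \frac{49}{46}$ ($T = \left(-49\right) \left(- \frac{1}{46}\right) = \frac{49}{46} \approx 1.0652$)
$\left(\frac{1}{44 + 46} + T\right) j{\left(W 4,3 - -1 \right)} = \left(\frac{1}{44 + 46} + \frac{49}{46}\right) \left(-45 - 9 \cdot 24 \cdot 4 - 9 \left(3 - -1\right)\right) = \left(\frac{1}{90} + \frac{49}{46}\right) \left(-45 - 864 - 9 \left(3 + 1\right)\right) = \left(\frac{1}{90} + \frac{49}{46}\right) \left(-45 - 864 - 36\right) = \frac{1114 \left(-45 - 864 - 36\right)}{1035} = \frac{1114}{1035} \left(-945\right) = - \frac{23394}{23}$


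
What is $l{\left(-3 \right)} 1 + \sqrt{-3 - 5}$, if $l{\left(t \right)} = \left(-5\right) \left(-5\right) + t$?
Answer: $22 + 2 i \sqrt{2} \approx 22.0 + 2.8284 i$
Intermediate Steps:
$l{\left(t \right)} = 25 + t$
$l{\left(-3 \right)} 1 + \sqrt{-3 - 5} = \left(25 - 3\right) 1 + \sqrt{-3 - 5} = 22 \cdot 1 + \sqrt{-8} = 22 + 2 i \sqrt{2}$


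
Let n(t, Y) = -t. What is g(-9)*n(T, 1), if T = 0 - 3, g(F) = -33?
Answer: -99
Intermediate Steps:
T = -3
g(-9)*n(T, 1) = -(-33)*(-3) = -33*3 = -99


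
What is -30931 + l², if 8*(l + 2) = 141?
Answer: -1963959/64 ≈ -30687.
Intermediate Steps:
l = 125/8 (l = -2 + (⅛)*141 = -2 + 141/8 = 125/8 ≈ 15.625)
-30931 + l² = -30931 + (125/8)² = -30931 + 15625/64 = -1963959/64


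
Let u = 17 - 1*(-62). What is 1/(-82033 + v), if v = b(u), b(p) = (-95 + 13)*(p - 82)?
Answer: -1/81787 ≈ -1.2227e-5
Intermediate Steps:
u = 79 (u = 17 + 62 = 79)
b(p) = 6724 - 82*p (b(p) = -82*(-82 + p) = 6724 - 82*p)
v = 246 (v = 6724 - 82*79 = 6724 - 6478 = 246)
1/(-82033 + v) = 1/(-82033 + 246) = 1/(-81787) = -1/81787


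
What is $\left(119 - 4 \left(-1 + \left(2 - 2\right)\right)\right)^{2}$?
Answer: $15129$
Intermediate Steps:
$\left(119 - 4 \left(-1 + \left(2 - 2\right)\right)\right)^{2} = \left(119 - 4 \left(-1 + 0\right)\right)^{2} = \left(119 - -4\right)^{2} = \left(119 + 4\right)^{2} = 123^{2} = 15129$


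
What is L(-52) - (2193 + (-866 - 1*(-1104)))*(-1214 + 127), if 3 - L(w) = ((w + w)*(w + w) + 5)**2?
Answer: -114451541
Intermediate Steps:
L(w) = 3 - (5 + 4*w**2)**2 (L(w) = 3 - ((w + w)*(w + w) + 5)**2 = 3 - ((2*w)*(2*w) + 5)**2 = 3 - (4*w**2 + 5)**2 = 3 - (5 + 4*w**2)**2)
L(-52) - (2193 + (-866 - 1*(-1104)))*(-1214 + 127) = (3 - (5 + 4*(-52)**2)**2) - (2193 + (-866 - 1*(-1104)))*(-1214 + 127) = (3 - (5 + 4*2704)**2) - (2193 + (-866 + 1104))*(-1087) = (3 - (5 + 10816)**2) - (2193 + 238)*(-1087) = (3 - 1*10821**2) - 2431*(-1087) = (3 - 1*117094041) - 1*(-2642497) = (3 - 117094041) + 2642497 = -117094038 + 2642497 = -114451541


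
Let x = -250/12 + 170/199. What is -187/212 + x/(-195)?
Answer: -296015/379692 ≈ -0.77962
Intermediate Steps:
x = -23855/1194 (x = -250*1/12 + 170*(1/199) = -125/6 + 170/199 = -23855/1194 ≈ -19.979)
-187/212 + x/(-195) = -187/212 - 23855/1194/(-195) = -187*1/212 - 23855/1194*(-1/195) = -187/212 + 367/3582 = -296015/379692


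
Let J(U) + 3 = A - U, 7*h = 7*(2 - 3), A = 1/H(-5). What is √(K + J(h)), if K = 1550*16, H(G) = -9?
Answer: √223181/3 ≈ 157.47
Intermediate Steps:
K = 24800
A = -⅑ (A = 1/(-9) = -⅑ ≈ -0.11111)
h = -1 (h = (7*(2 - 3))/7 = (7*(-1))/7 = (⅐)*(-7) = -1)
J(U) = -28/9 - U (J(U) = -3 + (-⅑ - U) = -28/9 - U)
√(K + J(h)) = √(24800 + (-28/9 - 1*(-1))) = √(24800 + (-28/9 + 1)) = √(24800 - 19/9) = √(223181/9) = √223181/3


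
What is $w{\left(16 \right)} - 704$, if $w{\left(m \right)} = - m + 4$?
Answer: $-716$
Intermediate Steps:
$w{\left(m \right)} = 4 - m$
$w{\left(16 \right)} - 704 = \left(4 - 16\right) - 704 = -12 - 704 = -716$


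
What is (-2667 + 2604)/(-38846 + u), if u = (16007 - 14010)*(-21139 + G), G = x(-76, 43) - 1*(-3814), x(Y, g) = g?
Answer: 7/3839000 ≈ 1.8234e-6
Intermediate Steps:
G = 3857 (G = 43 - 1*(-3814) = 43 + 3814 = 3857)
u = -34512154 (u = (16007 - 14010)*(-21139 + 3857) = 1997*(-17282) = -34512154)
(-2667 + 2604)/(-38846 + u) = (-2667 + 2604)/(-38846 - 34512154) = -63/(-34551000) = -63*(-1/34551000) = 7/3839000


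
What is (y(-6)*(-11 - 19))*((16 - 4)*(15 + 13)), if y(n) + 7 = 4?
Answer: 30240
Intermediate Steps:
y(n) = -3 (y(n) = -7 + 4 = -3)
(y(-6)*(-11 - 19))*((16 - 4)*(15 + 13)) = (-3*(-11 - 19))*((16 - 4)*(15 + 13)) = (-3*(-30))*(12*28) = 90*336 = 30240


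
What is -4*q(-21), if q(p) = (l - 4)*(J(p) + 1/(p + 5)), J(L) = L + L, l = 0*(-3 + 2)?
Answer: -673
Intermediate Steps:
l = 0 (l = 0*(-1) = 0)
J(L) = 2*L
q(p) = -8*p - 4/(5 + p) (q(p) = (0 - 4)*(2*p + 1/(p + 5)) = -4*(2*p + 1/(5 + p)) = -4*(1/(5 + p) + 2*p) = -8*p - 4/(5 + p))
-4*q(-21) = -16*(-1 - 10*(-21) - 2*(-21)**2)/(5 - 21) = -16*(-1 + 210 - 2*441)/(-16) = -16*(-1)*(-1 + 210 - 882)/16 = -16*(-1)*(-673)/16 = -4*673/4 = -673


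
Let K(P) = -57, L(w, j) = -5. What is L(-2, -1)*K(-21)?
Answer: 285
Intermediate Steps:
L(-2, -1)*K(-21) = -5*(-57) = 285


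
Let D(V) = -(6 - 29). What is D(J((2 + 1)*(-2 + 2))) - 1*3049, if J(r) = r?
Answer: -3026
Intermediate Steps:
D(V) = 23 (D(V) = -1*(-23) = 23)
D(J((2 + 1)*(-2 + 2))) - 1*3049 = 23 - 1*3049 = 23 - 3049 = -3026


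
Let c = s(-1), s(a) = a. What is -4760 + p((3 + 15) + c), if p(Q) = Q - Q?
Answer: -4760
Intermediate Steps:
c = -1
p(Q) = 0
-4760 + p((3 + 15) + c) = -4760 + 0 = -4760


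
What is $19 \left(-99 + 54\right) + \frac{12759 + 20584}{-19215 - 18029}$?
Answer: $- \frac{31876963}{37244} \approx -855.9$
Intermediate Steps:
$19 \left(-99 + 54\right) + \frac{12759 + 20584}{-19215 - 18029} = 19 \left(-45\right) + \frac{33343}{-37244} = -855 + 33343 \left(- \frac{1}{37244}\right) = -855 - \frac{33343}{37244} = - \frac{31876963}{37244}$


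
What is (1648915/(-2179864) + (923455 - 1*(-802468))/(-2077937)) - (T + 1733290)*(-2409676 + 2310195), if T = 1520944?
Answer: 1466394070578409183387845/4529620060568 ≈ 3.2373e+11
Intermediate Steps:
(1648915/(-2179864) + (923455 - 1*(-802468))/(-2077937)) - (T + 1733290)*(-2409676 + 2310195) = (1648915/(-2179864) + (923455 - 1*(-802468))/(-2077937)) - (1520944 + 1733290)*(-2409676 + 2310195) = (1648915*(-1/2179864) + (923455 + 802468)*(-1/2077937)) - 3254234*(-99481) = (-1648915/2179864 + 1725923*(-1/2077937)) - 1*(-323734452554) = (-1648915/2179864 - 1725923/2077937) + 323734452554 = -7188618902827/4529620060568 + 323734452554 = 1466394070578409183387845/4529620060568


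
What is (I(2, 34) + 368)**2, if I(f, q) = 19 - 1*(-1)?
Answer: 150544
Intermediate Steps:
I(f, q) = 20 (I(f, q) = 19 + 1 = 20)
(I(2, 34) + 368)**2 = (20 + 368)**2 = 388**2 = 150544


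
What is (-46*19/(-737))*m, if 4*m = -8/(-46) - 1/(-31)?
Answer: 2793/45694 ≈ 0.061124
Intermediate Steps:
m = 147/2852 (m = (-8/(-46) - 1/(-31))/4 = (-8*(-1/46) - 1*(-1/31))/4 = (4/23 + 1/31)/4 = (¼)*(147/713) = 147/2852 ≈ 0.051543)
(-46*19/(-737))*m = (-46*19/(-737))*(147/2852) = -874*(-1/737)*(147/2852) = (874/737)*(147/2852) = 2793/45694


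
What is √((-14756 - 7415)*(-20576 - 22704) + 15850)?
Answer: √959576730 ≈ 30977.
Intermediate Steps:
√((-14756 - 7415)*(-20576 - 22704) + 15850) = √(-22171*(-43280) + 15850) = √(959560880 + 15850) = √959576730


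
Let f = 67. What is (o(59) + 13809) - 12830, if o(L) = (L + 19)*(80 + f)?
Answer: 12445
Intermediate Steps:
o(L) = 2793 + 147*L (o(L) = (L + 19)*(80 + 67) = (19 + L)*147 = 2793 + 147*L)
(o(59) + 13809) - 12830 = ((2793 + 147*59) + 13809) - 12830 = ((2793 + 8673) + 13809) - 12830 = (11466 + 13809) - 12830 = 25275 - 12830 = 12445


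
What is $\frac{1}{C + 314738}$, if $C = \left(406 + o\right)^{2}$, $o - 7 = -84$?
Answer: $\frac{1}{422979} \approx 2.3642 \cdot 10^{-6}$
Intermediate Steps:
$o = -77$ ($o = 7 - 84 = -77$)
$C = 108241$ ($C = \left(406 - 77\right)^{2} = 329^{2} = 108241$)
$\frac{1}{C + 314738} = \frac{1}{108241 + 314738} = \frac{1}{422979}$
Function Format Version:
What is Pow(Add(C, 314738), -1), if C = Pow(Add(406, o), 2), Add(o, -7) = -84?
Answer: Rational(1, 422979) ≈ 2.3642e-6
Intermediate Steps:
o = -77 (o = Add(7, -84) = -77)
C = 108241 (C = Pow(Add(406, -77), 2) = Pow(329, 2) = 108241)
Pow(Add(C, 314738), -1) = Pow(Add(108241, 314738), -1) = Pow(422979, -1) = Rational(1, 422979)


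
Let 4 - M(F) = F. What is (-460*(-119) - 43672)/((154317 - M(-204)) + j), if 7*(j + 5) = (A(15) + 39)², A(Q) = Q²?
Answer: 19369/287106 ≈ 0.067463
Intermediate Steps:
M(F) = 4 - F
j = 69661/7 (j = -5 + (15² + 39)²/7 = -5 + (225 + 39)²/7 = -5 + (⅐)*264² = -5 + (⅐)*69696 = -5 + 69696/7 = 69661/7 ≈ 9951.6)
(-460*(-119) - 43672)/((154317 - M(-204)) + j) = (-460*(-119) - 43672)/((154317 - (4 - 1*(-204))) + 69661/7) = (54740 - 43672)/((154317 - (4 + 204)) + 69661/7) = 11068/((154317 - 1*208) + 69661/7) = 11068/((154317 - 208) + 69661/7) = 11068/(154109 + 69661/7) = 11068/(1148424/7) = 11068*(7/1148424) = 19369/287106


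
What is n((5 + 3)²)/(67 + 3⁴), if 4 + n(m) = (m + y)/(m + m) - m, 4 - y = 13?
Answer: -8649/18944 ≈ -0.45656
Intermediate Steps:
y = -9 (y = 4 - 1*13 = 4 - 13 = -9)
n(m) = -4 - m + (-9 + m)/(2*m) (n(m) = -4 + ((m - 9)/(m + m) - m) = -4 + ((-9 + m)/((2*m)) - m) = -4 + ((-9 + m)*(1/(2*m)) - m) = -4 + ((-9 + m)/(2*m) - m) = -4 + (-m + (-9 + m)/(2*m)) = -4 - m + (-9 + m)/(2*m))
n((5 + 3)²)/(67 + 3⁴) = (-7/2 - (5 + 3)² - 9/(2*(5 + 3)²))/(67 + 3⁴) = (-7/2 - 1*8² - 9/(2*(8²)))/(67 + 81) = (-7/2 - 1*64 - 9/2/64)/148 = (-7/2 - 64 - 9/2*1/64)*(1/148) = (-7/2 - 64 - 9/128)*(1/148) = -8649/128*1/148 = -8649/18944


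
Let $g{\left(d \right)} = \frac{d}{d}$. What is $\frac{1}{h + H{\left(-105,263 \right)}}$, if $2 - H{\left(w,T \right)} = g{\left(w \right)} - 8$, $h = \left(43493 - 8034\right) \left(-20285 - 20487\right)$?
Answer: $- \frac{1}{1445734339} \approx -6.9169 \cdot 10^{-10}$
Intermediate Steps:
$h = -1445734348$ ($h = 35459 \left(-40772\right) = -1445734348$)
$g{\left(d \right)} = 1$
$H{\left(w,T \right)} = 9$ ($H{\left(w,T \right)} = 2 - \left(1 - 8\right) = 2 - -7 = 2 + 7 = 9$)
$\frac{1}{h + H{\left(-105,263 \right)}} = \frac{1}{-1445734348 + 9} = \frac{1}{-1445734339} = - \frac{1}{1445734339}$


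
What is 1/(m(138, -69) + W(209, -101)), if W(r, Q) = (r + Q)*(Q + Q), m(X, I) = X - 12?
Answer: -1/21690 ≈ -4.6104e-5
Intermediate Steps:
m(X, I) = -12 + X
W(r, Q) = 2*Q*(Q + r) (W(r, Q) = (Q + r)*(2*Q) = 2*Q*(Q + r))
1/(m(138, -69) + W(209, -101)) = 1/((-12 + 138) + 2*(-101)*(-101 + 209)) = 1/(126 + 2*(-101)*108) = 1/(126 - 21816) = 1/(-21690) = -1/21690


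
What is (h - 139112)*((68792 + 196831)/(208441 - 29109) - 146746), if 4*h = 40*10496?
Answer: 224685905962362/44833 ≈ 5.0116e+9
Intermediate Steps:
h = 104960 (h = (40*10496)/4 = (¼)*419840 = 104960)
(h - 139112)*((68792 + 196831)/(208441 - 29109) - 146746) = (104960 - 139112)*((68792 + 196831)/(208441 - 29109) - 146746) = -34152*(265623/179332 - 146746) = -34152*(-26315988049/179332) = 224685905962362/44833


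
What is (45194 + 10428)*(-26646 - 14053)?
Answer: -2263759778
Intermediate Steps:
(45194 + 10428)*(-26646 - 14053) = 55622*(-40699) = -2263759778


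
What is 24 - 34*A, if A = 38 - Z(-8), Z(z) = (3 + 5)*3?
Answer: -452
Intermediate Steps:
Z(z) = 24 (Z(z) = 8*3 = 24)
A = 14 (A = 38 - 1*24 = 38 - 24 = 14)
24 - 34*A = 24 - 34*14 = 24 - 476 = -452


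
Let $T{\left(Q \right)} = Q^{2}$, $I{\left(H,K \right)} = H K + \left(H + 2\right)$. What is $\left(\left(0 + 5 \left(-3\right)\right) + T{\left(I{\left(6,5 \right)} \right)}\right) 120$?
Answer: $171480$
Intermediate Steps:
$I{\left(H,K \right)} = 2 + H + H K$ ($I{\left(H,K \right)} = H K + \left(2 + H\right) = 2 + H + H K$)
$\left(\left(0 + 5 \left(-3\right)\right) + T{\left(I{\left(6,5 \right)} \right)}\right) 120 = \left(\left(0 + 5 \left(-3\right)\right) + \left(2 + 6 + 6 \cdot 5\right)^{2}\right) 120 = \left(\left(0 - 15\right) + \left(2 + 6 + 30\right)^{2}\right) 120 = \left(-15 + 38^{2}\right) 120 = \left(-15 + 1444\right) 120 = 1429 \cdot 120 = 171480$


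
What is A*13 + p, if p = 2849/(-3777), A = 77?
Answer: 3777928/3777 ≈ 1000.2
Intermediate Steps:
p = -2849/3777 (p = 2849*(-1/3777) = -2849/3777 ≈ -0.75430)
A*13 + p = 77*13 - 2849/3777 = 1001 - 2849/3777 = 3777928/3777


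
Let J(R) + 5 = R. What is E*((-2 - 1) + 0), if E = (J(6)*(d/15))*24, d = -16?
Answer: 384/5 ≈ 76.800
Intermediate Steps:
J(R) = -5 + R
E = -128/5 (E = ((-5 + 6)*(-16/15))*24 = (1*(-16*1/15))*24 = (1*(-16/15))*24 = -16/15*24 = -128/5 ≈ -25.600)
E*((-2 - 1) + 0) = -128*((-2 - 1) + 0)/5 = -128*(-3 + 0)/5 = -128/5*(-3) = 384/5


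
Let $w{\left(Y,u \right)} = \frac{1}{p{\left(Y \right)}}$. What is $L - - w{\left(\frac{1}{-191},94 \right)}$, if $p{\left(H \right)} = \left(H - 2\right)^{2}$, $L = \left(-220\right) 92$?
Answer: $- \frac{2968948879}{146689} \approx -20240.0$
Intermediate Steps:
$L = -20240$
$p{\left(H \right)} = \left(-2 + H\right)^{2}$
$w{\left(Y,u \right)} = \frac{1}{\left(-2 + Y\right)^{2}}$
$L - - w{\left(\frac{1}{-191},94 \right)} = -20240 - - \frac{1}{\left(-2 + \frac{1}{-191}\right)^{2}} = -20240 - - \frac{1}{\left(-2 - \frac{1}{191}\right)^{2}} = -20240 - - \frac{1}{\frac{146689}{36481}} = -20240 - \left(-1\right) \frac{36481}{146689} = -20240 - - \frac{36481}{146689} = -20240 + \frac{36481}{146689} = - \frac{2968948879}{146689}$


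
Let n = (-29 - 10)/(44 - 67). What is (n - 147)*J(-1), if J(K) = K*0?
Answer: 0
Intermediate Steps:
J(K) = 0
n = 39/23 (n = -39/(-23) = -39*(-1/23) = 39/23 ≈ 1.6957)
(n - 147)*J(-1) = (39/23 - 147)*0 = -3342/23*0 = 0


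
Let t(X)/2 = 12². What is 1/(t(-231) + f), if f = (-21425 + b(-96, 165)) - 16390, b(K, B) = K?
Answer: -1/37623 ≈ -2.6579e-5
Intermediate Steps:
t(X) = 288 (t(X) = 2*12² = 2*144 = 288)
f = -37911 (f = (-21425 - 96) - 16390 = -21521 - 16390 = -37911)
1/(t(-231) + f) = 1/(288 - 37911) = 1/(-37623) = -1/37623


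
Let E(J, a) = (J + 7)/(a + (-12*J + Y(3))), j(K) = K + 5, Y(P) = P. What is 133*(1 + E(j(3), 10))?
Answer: 9044/83 ≈ 108.96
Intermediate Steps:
j(K) = 5 + K
E(J, a) = (7 + J)/(3 + a - 12*J) (E(J, a) = (J + 7)/(a + (-12*J + 3)) = (7 + J)/(a + (3 - 12*J)) = (7 + J)/(3 + a - 12*J))
133*(1 + E(j(3), 10)) = 133*(1 + (7 + (5 + 3))/(3 + 10 - 12*(5 + 3))) = 133*(1 + (7 + 8)/(3 + 10 - 12*8)) = 133*(1 + 15/(3 + 10 - 96)) = 133*(1 + 15/(-83)) = 133*(1 - 1/83*15) = 133*(1 - 15/83) = 133*(68/83) = 9044/83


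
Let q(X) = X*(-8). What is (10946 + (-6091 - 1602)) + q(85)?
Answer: 2573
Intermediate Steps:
q(X) = -8*X
(10946 + (-6091 - 1602)) + q(85) = (10946 + (-6091 - 1602)) - 8*85 = (10946 - 7693) - 680 = 3253 - 680 = 2573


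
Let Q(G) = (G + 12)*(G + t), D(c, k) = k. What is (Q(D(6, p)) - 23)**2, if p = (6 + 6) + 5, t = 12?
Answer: 669124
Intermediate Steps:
p = 17 (p = 12 + 5 = 17)
Q(G) = (12 + G)**2 (Q(G) = (G + 12)*(G + 12) = (12 + G)*(12 + G) = (12 + G)**2)
(Q(D(6, p)) - 23)**2 = ((144 + 17**2 + 24*17) - 23)**2 = ((144 + 289 + 408) - 23)**2 = (841 - 23)**2 = 818**2 = 669124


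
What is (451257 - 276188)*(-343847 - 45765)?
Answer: -68208983228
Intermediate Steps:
(451257 - 276188)*(-343847 - 45765) = 175069*(-389612) = -68208983228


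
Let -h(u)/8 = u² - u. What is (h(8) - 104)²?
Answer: 304704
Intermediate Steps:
h(u) = -8*u² + 8*u (h(u) = -8*(u² - u) = -8*u² + 8*u)
(h(8) - 104)² = (8*8*(1 - 1*8) - 104)² = (8*8*(1 - 8) - 104)² = (8*8*(-7) - 104)² = (-448 - 104)² = (-552)² = 304704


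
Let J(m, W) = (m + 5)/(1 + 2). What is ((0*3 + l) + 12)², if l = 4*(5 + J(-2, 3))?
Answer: 1296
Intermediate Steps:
J(m, W) = 5/3 + m/3 (J(m, W) = (5 + m)/3 = (5 + m)*(⅓) = 5/3 + m/3)
l = 24 (l = 4*(5 + (5/3 + (⅓)*(-2))) = 4*(5 + (5/3 - ⅔)) = 4*(5 + 1) = 4*6 = 24)
((0*3 + l) + 12)² = ((0*3 + 24) + 12)² = ((0 + 24) + 12)² = (24 + 12)² = 36² = 1296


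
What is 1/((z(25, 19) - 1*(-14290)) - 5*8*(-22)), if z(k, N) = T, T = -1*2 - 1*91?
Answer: 1/15077 ≈ 6.6326e-5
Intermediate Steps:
T = -93 (T = -2 - 91 = -93)
z(k, N) = -93
1/((z(25, 19) - 1*(-14290)) - 5*8*(-22)) = 1/((-93 - 1*(-14290)) - 5*8*(-22)) = 1/((-93 + 14290) - 40*(-22)) = 1/(14197 + 880) = 1/15077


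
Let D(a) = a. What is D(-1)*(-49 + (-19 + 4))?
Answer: 64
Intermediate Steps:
D(-1)*(-49 + (-19 + 4)) = -(-49 + (-19 + 4)) = -(-49 - 15) = -1*(-64) = 64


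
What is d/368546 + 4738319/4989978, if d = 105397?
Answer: 568054306360/459759107997 ≈ 1.2355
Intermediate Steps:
d/368546 + 4738319/4989978 = 105397/368546 + 4738319/4989978 = 568054306360/459759107997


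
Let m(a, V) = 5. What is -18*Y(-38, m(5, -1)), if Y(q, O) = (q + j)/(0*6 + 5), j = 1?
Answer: 666/5 ≈ 133.20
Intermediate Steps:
Y(q, O) = ⅕ + q/5 (Y(q, O) = (q + 1)/(0*6 + 5) = (1 + q)/(0 + 5) = (1 + q)/5 = (1 + q)*(⅕) = ⅕ + q/5)
-18*Y(-38, m(5, -1)) = -18*(⅕ + (⅕)*(-38)) = -18*(⅕ - 38/5) = -18*(-37/5) = 666/5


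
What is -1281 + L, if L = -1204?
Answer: -2485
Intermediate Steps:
-1281 + L = -1281 - 1204 = -2485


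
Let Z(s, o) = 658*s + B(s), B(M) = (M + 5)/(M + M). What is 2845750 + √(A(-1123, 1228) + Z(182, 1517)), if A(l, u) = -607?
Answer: 2845750 + √3946708493/182 ≈ 2.8461e+6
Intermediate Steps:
B(M) = (5 + M)/(2*M) (B(M) = (5 + M)/((2*M)) = (5 + M)*(1/(2*M)) = (5 + M)/(2*M))
Z(s, o) = 658*s + (5 + s)/(2*s)
2845750 + √(A(-1123, 1228) + Z(182, 1517)) = 2845750 + √(-607 + (½)*(5 + 182 + 1316*182²)/182) = 2845750 + √(-607 + (½)*(1/182)*(5 + 182 + 1316*33124)) = 2845750 + √(-607 + (½)*(1/182)*(5 + 182 + 43591184)) = 2845750 + √(-607 + (½)*(1/182)*43591371) = 2845750 + √(-607 + 43591371/364) = 2845750 + √(43370423/364) = 2845750 + √3946708493/182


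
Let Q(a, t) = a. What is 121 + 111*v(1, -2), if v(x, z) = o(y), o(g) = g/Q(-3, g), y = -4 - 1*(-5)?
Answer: 84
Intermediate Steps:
y = 1 (y = -4 + 5 = 1)
o(g) = -g/3 (o(g) = g/(-3) = g*(-1/3) = -g/3)
v(x, z) = -1/3 (v(x, z) = -1/3*1 = -1/3)
121 + 111*v(1, -2) = 121 + 111*(-1/3) = 121 - 37 = 84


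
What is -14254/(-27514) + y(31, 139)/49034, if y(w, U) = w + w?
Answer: 175159126/337280369 ≈ 0.51933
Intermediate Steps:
y(w, U) = 2*w
-14254/(-27514) + y(31, 139)/49034 = -14254/(-27514) + (2*31)/49034 = -14254*(-1/27514) + 62*(1/49034) = 7127/13757 + 31/24517 = 175159126/337280369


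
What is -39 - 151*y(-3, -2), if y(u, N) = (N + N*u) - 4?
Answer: -39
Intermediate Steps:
y(u, N) = -4 + N + N*u
-39 - 151*y(-3, -2) = -39 - 151*(-4 - 2 - 2*(-3)) = -39 - 151*(-4 - 2 + 6) = -39 - 151*0 = -39 + 0 = -39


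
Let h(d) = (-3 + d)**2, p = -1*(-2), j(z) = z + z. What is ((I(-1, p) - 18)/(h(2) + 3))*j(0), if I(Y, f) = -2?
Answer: 0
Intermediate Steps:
j(z) = 2*z
p = 2
((I(-1, p) - 18)/(h(2) + 3))*j(0) = ((-2 - 18)/((-3 + 2)**2 + 3))*(2*0) = -20/((-1)**2 + 3)*0 = -20/(1 + 3)*0 = -20/4*0 = -20*1/4*0 = -5*0 = 0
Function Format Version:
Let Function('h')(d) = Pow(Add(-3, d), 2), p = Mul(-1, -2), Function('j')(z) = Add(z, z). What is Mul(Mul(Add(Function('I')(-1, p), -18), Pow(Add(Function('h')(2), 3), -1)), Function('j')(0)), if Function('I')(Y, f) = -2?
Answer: 0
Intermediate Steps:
Function('j')(z) = Mul(2, z)
p = 2
Mul(Mul(Add(Function('I')(-1, p), -18), Pow(Add(Function('h')(2), 3), -1)), Function('j')(0)) = Mul(Mul(Add(-2, -18), Pow(Add(Pow(Add(-3, 2), 2), 3), -1)), Mul(2, 0)) = Mul(Mul(-20, Pow(Add(Pow(-1, 2), 3), -1)), 0) = Mul(Mul(-20, Pow(Add(1, 3), -1)), 0) = Mul(Mul(-20, Pow(4, -1)), 0) = Mul(Mul(-20, Rational(1, 4)), 0) = Mul(-5, 0) = 0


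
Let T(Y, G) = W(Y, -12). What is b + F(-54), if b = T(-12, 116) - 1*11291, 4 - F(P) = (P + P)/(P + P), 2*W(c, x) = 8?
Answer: -11284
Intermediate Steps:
W(c, x) = 4 (W(c, x) = (½)*8 = 4)
T(Y, G) = 4
F(P) = 3 (F(P) = 4 - (P + P)/(P + P) = 4 - 2*P/(2*P) = 4 - 2*P*1/(2*P) = 4 - 1*1 = 4 - 1 = 3)
b = -11287 (b = 4 - 1*11291 = 4 - 11291 = -11287)
b + F(-54) = -11287 + 3 = -11284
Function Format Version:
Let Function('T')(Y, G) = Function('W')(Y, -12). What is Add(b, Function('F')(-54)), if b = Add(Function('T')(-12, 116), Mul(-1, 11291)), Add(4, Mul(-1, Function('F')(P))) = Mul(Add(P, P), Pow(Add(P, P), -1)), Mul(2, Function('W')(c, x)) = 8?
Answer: -11284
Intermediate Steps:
Function('W')(c, x) = 4 (Function('W')(c, x) = Mul(Rational(1, 2), 8) = 4)
Function('T')(Y, G) = 4
Function('F')(P) = 3 (Function('F')(P) = Add(4, Mul(-1, Mul(Add(P, P), Pow(Add(P, P), -1)))) = Add(4, Mul(-1, Mul(Mul(2, P), Pow(Mul(2, P), -1)))) = Add(4, Mul(-1, Mul(Mul(2, P), Mul(Rational(1, 2), Pow(P, -1))))) = Add(4, Mul(-1, 1)) = Add(4, -1) = 3)
b = -11287 (b = Add(4, Mul(-1, 11291)) = Add(4, -11291) = -11287)
Add(b, Function('F')(-54)) = Add(-11287, 3) = -11284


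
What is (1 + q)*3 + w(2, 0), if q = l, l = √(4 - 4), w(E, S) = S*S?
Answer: 3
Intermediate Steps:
w(E, S) = S²
l = 0 (l = √0 = 0)
q = 0
(1 + q)*3 + w(2, 0) = (1 + 0)*3 + 0² = 1*3 + 0 = 3 + 0 = 3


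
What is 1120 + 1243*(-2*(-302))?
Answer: 751892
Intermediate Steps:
1120 + 1243*(-2*(-302)) = 1120 + 1243*604 = 1120 + 750772 = 751892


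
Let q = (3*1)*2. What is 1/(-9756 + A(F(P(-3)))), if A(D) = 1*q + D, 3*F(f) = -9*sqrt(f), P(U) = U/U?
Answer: -1/9753 ≈ -0.00010253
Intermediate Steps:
P(U) = 1
F(f) = -3*sqrt(f) (F(f) = (-9*sqrt(f))/3 = -3*sqrt(f))
q = 6 (q = 3*2 = 6)
A(D) = 6 + D (A(D) = 1*6 + D = 6 + D)
1/(-9756 + A(F(P(-3)))) = 1/(-9756 + (6 - 3*sqrt(1))) = 1/(-9756 + (6 - 3*1)) = 1/(-9756 + (6 - 3)) = 1/(-9756 + 3) = 1/(-9753) = -1/9753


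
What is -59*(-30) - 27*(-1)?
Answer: 1797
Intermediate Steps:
-59*(-30) - 27*(-1) = 1770 + 27 = 1797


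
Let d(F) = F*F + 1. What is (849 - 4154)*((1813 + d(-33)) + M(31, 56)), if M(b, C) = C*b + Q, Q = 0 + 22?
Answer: -15404605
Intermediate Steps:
Q = 22
d(F) = 1 + F**2 (d(F) = F**2 + 1 = 1 + F**2)
M(b, C) = 22 + C*b (M(b, C) = C*b + 22 = 22 + C*b)
(849 - 4154)*((1813 + d(-33)) + M(31, 56)) = (849 - 4154)*((1813 + (1 + (-33)**2)) + (22 + 56*31)) = -3305*((1813 + (1 + 1089)) + (22 + 1736)) = -3305*((1813 + 1090) + 1758) = -3305*(2903 + 1758) = -3305*4661 = -15404605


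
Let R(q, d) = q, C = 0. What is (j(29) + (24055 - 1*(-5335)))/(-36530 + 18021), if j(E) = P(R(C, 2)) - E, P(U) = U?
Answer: -29361/18509 ≈ -1.5863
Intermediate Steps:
j(E) = -E (j(E) = 0 - E = -E)
(j(29) + (24055 - 1*(-5335)))/(-36530 + 18021) = (-1*29 + (24055 - 1*(-5335)))/(-36530 + 18021) = (-29 + (24055 + 5335))/(-18509) = (-29 + 29390)*(-1/18509) = 29361*(-1/18509) = -29361/18509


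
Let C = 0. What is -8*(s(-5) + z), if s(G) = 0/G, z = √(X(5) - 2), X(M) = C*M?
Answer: -8*I*√2 ≈ -11.314*I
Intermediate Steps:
X(M) = 0 (X(M) = 0*M = 0)
z = I*√2 (z = √(0 - 2) = √(-2) = I*√2 ≈ 1.4142*I)
s(G) = 0
-8*(s(-5) + z) = -8*(0 + I*√2) = -8*I*√2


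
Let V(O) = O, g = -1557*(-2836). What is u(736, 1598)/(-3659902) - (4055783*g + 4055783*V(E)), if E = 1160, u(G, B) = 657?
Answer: -65562134011253028649/3659902 ≈ -1.7914e+13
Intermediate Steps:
g = 4415652
u(736, 1598)/(-3659902) - (4055783*g + 4055783*V(E)) = 657/(-3659902) - 4055783/(1/(1160 + 4415652)) = 657*(-1/3659902) - 4055783/(1/4416812) = -657/3659902 - 4055783/1/4416812 = -657/3659902 - 4055783*4416812 = -657/3659902 - 17913631023796 = -65562134011253028649/3659902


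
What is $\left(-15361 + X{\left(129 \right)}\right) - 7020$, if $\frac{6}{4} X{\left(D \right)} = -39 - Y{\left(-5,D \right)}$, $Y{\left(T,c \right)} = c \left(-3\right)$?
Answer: $-22149$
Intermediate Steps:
$Y{\left(T,c \right)} = - 3 c$
$X{\left(D \right)} = -26 + 2 D$ ($X{\left(D \right)} = \frac{2 \left(-39 - - 3 D\right)}{3} = \frac{2 \left(-39 + 3 D\right)}{3} = -26 + 2 D$)
$\left(-15361 + X{\left(129 \right)}\right) - 7020 = \left(-15361 + \left(-26 + 2 \cdot 129\right)\right) - 7020 = \left(-15361 + \left(-26 + 258\right)\right) - 7020 = \left(-15361 + 232\right) - 7020 = -15129 - 7020 = -22149$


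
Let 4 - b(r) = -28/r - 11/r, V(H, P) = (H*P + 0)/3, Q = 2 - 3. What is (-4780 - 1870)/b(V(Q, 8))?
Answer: 10640/17 ≈ 625.88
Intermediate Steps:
Q = -1
V(H, P) = H*P/3 (V(H, P) = (H*P)*(1/3) = H*P/3)
b(r) = 4 + 39/r (b(r) = 4 - (-28/r - 11/r) = 4 - (-39)/r = 4 + 39/r)
(-4780 - 1870)/b(V(Q, 8)) = (-4780 - 1870)/(4 + 39/(((1/3)*(-1)*8))) = -6650/(4 + 39/(-8/3)) = -6650/(4 + 39*(-3/8)) = -6650/(4 - 117/8) = -6650/(-85/8) = -6650*(-8/85) = 10640/17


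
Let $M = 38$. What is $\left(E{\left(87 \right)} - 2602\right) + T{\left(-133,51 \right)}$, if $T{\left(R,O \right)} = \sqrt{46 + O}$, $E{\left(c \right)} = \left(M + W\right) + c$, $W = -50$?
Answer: $-2527 + \sqrt{97} \approx -2517.2$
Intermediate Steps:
$E{\left(c \right)} = -12 + c$ ($E{\left(c \right)} = \left(38 - 50\right) + c = -12 + c$)
$\left(E{\left(87 \right)} - 2602\right) + T{\left(-133,51 \right)} = \left(\left(-12 + 87\right) - 2602\right) + \sqrt{46 + 51} = \left(75 - 2602\right) + \sqrt{97} = -2527 + \sqrt{97}$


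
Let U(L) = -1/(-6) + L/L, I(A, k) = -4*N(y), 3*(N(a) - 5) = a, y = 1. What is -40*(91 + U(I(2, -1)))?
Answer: -11060/3 ≈ -3686.7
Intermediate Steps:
N(a) = 5 + a/3
I(A, k) = -64/3 (I(A, k) = -4*(5 + (⅓)*1) = -4*(5 + ⅓) = -4*16/3 = -64/3)
U(L) = 7/6 (U(L) = -1*(-⅙) + 1 = ⅙ + 1 = 7/6)
-40*(91 + U(I(2, -1))) = -40*(91 + 7/6) = -40*553/6 = -11060/3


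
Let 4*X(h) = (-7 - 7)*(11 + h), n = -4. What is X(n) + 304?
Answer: 559/2 ≈ 279.50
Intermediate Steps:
X(h) = -77/2 - 7*h/2 (X(h) = ((-7 - 7)*(11 + h))/4 = (-14*(11 + h))/4 = (-154 - 14*h)/4 = -77/2 - 7*h/2)
X(n) + 304 = (-77/2 - 7/2*(-4)) + 304 = (-77/2 + 14) + 304 = -49/2 + 304 = 559/2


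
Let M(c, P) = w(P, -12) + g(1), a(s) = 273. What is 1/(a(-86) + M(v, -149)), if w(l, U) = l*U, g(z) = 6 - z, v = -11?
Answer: 1/2066 ≈ 0.00048403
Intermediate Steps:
w(l, U) = U*l
M(c, P) = 5 - 12*P (M(c, P) = -12*P + (6 - 1*1) = -12*P + (6 - 1) = -12*P + 5 = 5 - 12*P)
1/(a(-86) + M(v, -149)) = 1/(273 + (5 - 12*(-149))) = 1/(273 + (5 + 1788)) = 1/(273 + 1793) = 1/2066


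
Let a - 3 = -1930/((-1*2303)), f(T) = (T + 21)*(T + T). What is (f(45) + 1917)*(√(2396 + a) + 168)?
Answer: 1319976 + 7857*√259760869/329 ≈ 1.7049e+6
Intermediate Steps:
f(T) = 2*T*(21 + T) (f(T) = (21 + T)*(2*T) = 2*T*(21 + T))
a = 8839/2303 (a = 3 - 1930/((-1*2303)) = 3 - 1930/(-2303) = 3 - 1930*(-1/2303) = 3 + 1930/2303 = 8839/2303 ≈ 3.8380)
(f(45) + 1917)*(√(2396 + a) + 168) = (2*45*(21 + 45) + 1917)*(√(2396 + 8839/2303) + 168) = (2*45*66 + 1917)*(√(5526827/2303) + 168) = (5940 + 1917)*(√259760869/329 + 168) = 7857*(168 + √259760869/329) = 1319976 + 7857*√259760869/329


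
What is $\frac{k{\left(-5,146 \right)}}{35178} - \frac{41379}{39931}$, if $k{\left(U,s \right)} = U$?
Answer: $- \frac{1455830117}{1404692718} \approx -1.0364$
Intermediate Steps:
$\frac{k{\left(-5,146 \right)}}{35178} - \frac{41379}{39931} = - \frac{5}{35178} - \frac{41379}{39931} = - \frac{1455830117}{1404692718}$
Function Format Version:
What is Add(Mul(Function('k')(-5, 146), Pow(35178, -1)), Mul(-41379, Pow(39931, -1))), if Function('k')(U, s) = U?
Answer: Rational(-1455830117, 1404692718) ≈ -1.0364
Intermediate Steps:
Add(Mul(Function('k')(-5, 146), Pow(35178, -1)), Mul(-41379, Pow(39931, -1))) = Add(Mul(-5, Pow(35178, -1)), Mul(-41379, Pow(39931, -1))) = Add(Mul(-5, Rational(1, 35178)), Mul(-41379, Rational(1, 39931))) = Add(Rational(-5, 35178), Rational(-41379, 39931)) = Rational(-1455830117, 1404692718)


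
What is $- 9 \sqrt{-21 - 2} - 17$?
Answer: $-17 - 9 i \sqrt{23} \approx -17.0 - 43.162 i$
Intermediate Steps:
$- 9 \sqrt{-21 - 2} - 17 = - 9 \sqrt{-23} - 17 = - 9 i \sqrt{23} - 17 = -17 - 9 i \sqrt{23}$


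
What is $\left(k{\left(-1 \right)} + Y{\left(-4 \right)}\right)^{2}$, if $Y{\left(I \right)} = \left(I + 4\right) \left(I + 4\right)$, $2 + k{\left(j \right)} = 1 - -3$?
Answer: $4$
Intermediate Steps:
$k{\left(j \right)} = 2$ ($k{\left(j \right)} = -2 + \left(1 - -3\right) = -2 + \left(1 + 3\right) = -2 + 4 = 2$)
$Y{\left(I \right)} = \left(4 + I\right)^{2}$ ($Y{\left(I \right)} = \left(4 + I\right) \left(4 + I\right) = \left(4 + I\right)^{2}$)
$\left(k{\left(-1 \right)} + Y{\left(-4 \right)}\right)^{2} = \left(2 + \left(4 - 4\right)^{2}\right)^{2} = \left(2 + 0^{2}\right)^{2} = \left(2 + 0\right)^{2} = 2^{2} = 4$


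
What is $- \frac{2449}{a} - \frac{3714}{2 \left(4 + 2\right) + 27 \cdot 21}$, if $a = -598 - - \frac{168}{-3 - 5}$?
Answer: $- \frac{293665}{119467} \approx -2.4581$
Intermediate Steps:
$a = -619$ ($a = -598 - - \frac{168}{-8} = -598 - \left(-168\right) \left(- \frac{1}{8}\right) = -598 - 21 = -619$)
$- \frac{2449}{a} - \frac{3714}{2 \left(4 + 2\right) + 27 \cdot 21} = - \frac{2449}{-619} - \frac{3714}{2 \left(4 + 2\right) + 27 \cdot 21} = \left(-2449\right) \left(- \frac{1}{619}\right) - \frac{3714}{2 \cdot 6 + 567} = \frac{2449}{619} - \frac{3714}{12 + 567} = \frac{2449}{619} - \frac{3714}{579} = \frac{2449}{619} - \frac{1238}{193} = - \frac{293665}{119467}$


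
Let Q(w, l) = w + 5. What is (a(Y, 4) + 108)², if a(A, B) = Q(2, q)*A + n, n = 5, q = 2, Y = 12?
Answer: 38809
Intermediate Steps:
Q(w, l) = 5 + w
a(A, B) = 5 + 7*A (a(A, B) = (5 + 2)*A + 5 = 7*A + 5 = 5 + 7*A)
(a(Y, 4) + 108)² = ((5 + 7*12) + 108)² = ((5 + 84) + 108)² = (89 + 108)² = 197² = 38809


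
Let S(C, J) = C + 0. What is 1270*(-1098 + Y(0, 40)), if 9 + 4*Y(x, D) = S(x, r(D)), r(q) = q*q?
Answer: -2794635/2 ≈ -1.3973e+6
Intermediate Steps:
r(q) = q²
S(C, J) = C
Y(x, D) = -9/4 + x/4
1270*(-1098 + Y(0, 40)) = 1270*(-1098 + (-9/4 + (¼)*0)) = 1270*(-1098 + (-9/4 + 0)) = 1270*(-1098 - 9/4) = 1270*(-4401/4) = -2794635/2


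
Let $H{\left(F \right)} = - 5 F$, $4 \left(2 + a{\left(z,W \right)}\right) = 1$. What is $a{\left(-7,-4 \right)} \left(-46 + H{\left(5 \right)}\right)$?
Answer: $\frac{497}{4} \approx 124.25$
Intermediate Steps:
$a{\left(z,W \right)} = - \frac{7}{4}$ ($a{\left(z,W \right)} = -2 + \frac{1}{4} \cdot 1 = -2 + \frac{1}{4} = - \frac{7}{4}$)
$a{\left(-7,-4 \right)} \left(-46 + H{\left(5 \right)}\right) = - \frac{7 \left(-46 - 25\right)}{4} = \left(- \frac{7}{4}\right) \left(-71\right) = \frac{497}{4}$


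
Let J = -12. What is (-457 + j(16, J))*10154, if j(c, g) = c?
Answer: -4477914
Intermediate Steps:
(-457 + j(16, J))*10154 = (-457 + 16)*10154 = -441*10154 = -4477914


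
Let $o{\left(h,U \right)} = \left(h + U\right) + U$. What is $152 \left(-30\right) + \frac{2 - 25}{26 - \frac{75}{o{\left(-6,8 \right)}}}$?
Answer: $- \frac{168766}{37} \approx -4561.2$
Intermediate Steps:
$o{\left(h,U \right)} = h + 2 U$ ($o{\left(h,U \right)} = \left(U + h\right) + U = h + 2 U$)
$152 \left(-30\right) + \frac{2 - 25}{26 - \frac{75}{o{\left(-6,8 \right)}}} = 152 \left(-30\right) + \frac{2 - 25}{26 - \frac{75}{-6 + 2 \cdot 8}} = -4560 - \frac{23}{26 - \frac{75}{-6 + 16}} = -4560 - \frac{23}{26 - \frac{75}{10}} = -4560 - \frac{23}{26 - \frac{15}{2}} = -4560 - \frac{23}{\frac{37}{2}} = -4560 - \frac{46}{37} = - \frac{168766}{37}$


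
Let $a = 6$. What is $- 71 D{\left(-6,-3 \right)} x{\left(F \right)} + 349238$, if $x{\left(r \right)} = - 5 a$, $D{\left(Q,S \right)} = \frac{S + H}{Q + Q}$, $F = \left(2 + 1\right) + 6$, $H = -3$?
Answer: $350303$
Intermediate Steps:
$F = 9$ ($F = 3 + 6 = 9$)
$D{\left(Q,S \right)} = \frac{-3 + S}{2 Q}$ ($D{\left(Q,S \right)} = \frac{S - 3}{Q + Q} = \frac{-3 + S}{2 Q}$)
$x{\left(r \right)} = -30$ ($x{\left(r \right)} = \left(-5\right) 6 = -30$)
$- 71 D{\left(-6,-3 \right)} x{\left(F \right)} + 349238 = - 71 \frac{-3 - 3}{2 \left(-6\right)} \left(-30\right) + 349238 = - 71 \cdot \frac{1}{2} \left(- \frac{1}{6}\right) \left(-6\right) \left(-30\right) + 349238 = \left(-71\right) \frac{1}{2} \left(-30\right) + 349238 = \left(- \frac{71}{2}\right) \left(-30\right) + 349238 = 1065 + 349238 = 350303$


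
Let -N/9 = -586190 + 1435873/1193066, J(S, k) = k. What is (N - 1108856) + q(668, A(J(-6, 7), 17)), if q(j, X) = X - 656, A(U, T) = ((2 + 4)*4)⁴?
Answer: 5366366925427/1193066 ≈ 4.4980e+6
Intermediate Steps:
N = 6294257304003/1193066 (N = -9*(-586190 + 1435873/1193066) = -9*(-699361922667/1193066) = 6294257304003/1193066 ≈ 5.2757e+6)
A(U, T) = 331776 (A(U, T) = (6*4)⁴ = 24⁴ = 331776)
q(j, X) = -656 + X
(N - 1108856) + q(668, A(J(-6, 7), 17)) = (6294257304003/1193066 - 1108856) + (-656 + 331776) = 4971318911507/1193066 + 331120 = 5366366925427/1193066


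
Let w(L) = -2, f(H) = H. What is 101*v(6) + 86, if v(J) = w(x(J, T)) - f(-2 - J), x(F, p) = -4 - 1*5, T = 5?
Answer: 692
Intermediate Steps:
x(F, p) = -9 (x(F, p) = -4 - 5 = -9)
v(J) = J (v(J) = -2 - (-2 - J) = -2 + (2 + J) = J)
101*v(6) + 86 = 101*6 + 86 = 606 + 86 = 692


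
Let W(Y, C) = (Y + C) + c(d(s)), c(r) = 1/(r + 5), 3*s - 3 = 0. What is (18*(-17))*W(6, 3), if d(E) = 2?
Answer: -19584/7 ≈ -2797.7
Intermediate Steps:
s = 1 (s = 1 + (⅓)*0 = 1 + 0 = 1)
c(r) = 1/(5 + r)
W(Y, C) = ⅐ + C + Y (W(Y, C) = (Y + C) + 1/(5 + 2) = (C + Y) + 1/7 = (C + Y) + ⅐ = ⅐ + C + Y)
(18*(-17))*W(6, 3) = (18*(-17))*(⅐ + 3 + 6) = -306*64/7 = -19584/7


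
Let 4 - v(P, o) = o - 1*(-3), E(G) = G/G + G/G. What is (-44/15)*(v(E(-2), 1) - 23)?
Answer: 1012/15 ≈ 67.467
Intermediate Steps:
E(G) = 2 (E(G) = 1 + 1 = 2)
v(P, o) = 1 - o (v(P, o) = 4 - (o - 1*(-3)) = 4 - (o + 3) = 4 - (3 + o) = 4 + (-3 - o) = 1 - o)
(-44/15)*(v(E(-2), 1) - 23) = (-44/15)*((1 - 1*1) - 23) = (-44*1/15)*((1 - 1) - 23) = -44*(0 - 23)/15 = -44/15*(-23) = 1012/15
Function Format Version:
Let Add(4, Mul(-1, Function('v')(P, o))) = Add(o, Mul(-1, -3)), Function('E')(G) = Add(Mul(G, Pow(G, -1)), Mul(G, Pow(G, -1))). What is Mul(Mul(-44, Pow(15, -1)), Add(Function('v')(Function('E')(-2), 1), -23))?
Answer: Rational(1012, 15) ≈ 67.467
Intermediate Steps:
Function('E')(G) = 2 (Function('E')(G) = Add(1, 1) = 2)
Function('v')(P, o) = Add(1, Mul(-1, o)) (Function('v')(P, o) = Add(4, Mul(-1, Add(o, Mul(-1, -3)))) = Add(4, Mul(-1, Add(o, 3))) = Add(4, Mul(-1, Add(3, o))) = Add(4, Add(-3, Mul(-1, o))) = Add(1, Mul(-1, o)))
Mul(Mul(-44, Pow(15, -1)), Add(Function('v')(Function('E')(-2), 1), -23)) = Mul(Mul(-44, Pow(15, -1)), Add(Add(1, Mul(-1, 1)), -23)) = Mul(Mul(-44, Rational(1, 15)), Add(Add(1, -1), -23)) = Mul(Rational(-44, 15), Add(0, -23)) = Mul(Rational(-44, 15), -23) = Rational(1012, 15)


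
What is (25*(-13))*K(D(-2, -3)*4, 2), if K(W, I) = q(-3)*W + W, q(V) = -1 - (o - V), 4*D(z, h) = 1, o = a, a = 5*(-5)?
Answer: -7150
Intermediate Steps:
a = -25
o = -25
D(z, h) = ¼ (D(z, h) = (¼)*1 = ¼)
q(V) = 24 + V (q(V) = -1 - (-25 - V) = -1 + (25 + V) = 24 + V)
K(W, I) = 22*W (K(W, I) = (24 - 3)*W + W = 21*W + W = 22*W)
(25*(-13))*K(D(-2, -3)*4, 2) = (25*(-13))*(22*((¼)*4)) = -7150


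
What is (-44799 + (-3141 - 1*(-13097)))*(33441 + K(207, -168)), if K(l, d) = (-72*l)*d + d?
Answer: -88401743235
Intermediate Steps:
K(l, d) = d - 72*d*l (K(l, d) = -72*d*l + d = d - 72*d*l)
(-44799 + (-3141 - 1*(-13097)))*(33441 + K(207, -168)) = (-44799 + (-3141 - 1*(-13097)))*(33441 - 168*(1 - 72*207)) = (-44799 + (-3141 + 13097))*(33441 - 168*(1 - 14904)) = (-44799 + 9956)*(33441 - 168*(-14903)) = -34843*(33441 + 2503704) = -34843*2537145 = -88401743235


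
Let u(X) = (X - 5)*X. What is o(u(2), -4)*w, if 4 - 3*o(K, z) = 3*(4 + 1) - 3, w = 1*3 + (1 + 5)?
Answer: -24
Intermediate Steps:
w = 9 (w = 3 + 6 = 9)
u(X) = X*(-5 + X) (u(X) = (-5 + X)*X = X*(-5 + X))
o(K, z) = -8/3 (o(K, z) = 4/3 - (3*(4 + 1) - 3)/3 = 4/3 - (3*5 - 3)/3 = 4/3 - (15 - 3)/3 = 4/3 - ⅓*12 = 4/3 - 4 = -8/3)
o(u(2), -4)*w = -8/3*9 = -24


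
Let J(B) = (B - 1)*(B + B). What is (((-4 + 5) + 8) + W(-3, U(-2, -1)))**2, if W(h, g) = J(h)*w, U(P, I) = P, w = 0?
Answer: 81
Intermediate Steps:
J(B) = 2*B*(-1 + B) (J(B) = (-1 + B)*(2*B) = 2*B*(-1 + B))
W(h, g) = 0 (W(h, g) = (2*h*(-1 + h))*0 = 0)
(((-4 + 5) + 8) + W(-3, U(-2, -1)))**2 = (((-4 + 5) + 8) + 0)**2 = ((1 + 8) + 0)**2 = (9 + 0)**2 = 9**2 = 81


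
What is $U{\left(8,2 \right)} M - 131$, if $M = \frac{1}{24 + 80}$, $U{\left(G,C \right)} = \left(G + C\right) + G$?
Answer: $- \frac{6803}{52} \approx -130.83$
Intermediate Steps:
$U{\left(G,C \right)} = C + 2 G$ ($U{\left(G,C \right)} = \left(C + G\right) + G = C + 2 G$)
$M = \frac{1}{104} \approx 0.0096154$
$U{\left(8,2 \right)} M - 131 = \left(2 + 2 \cdot 8\right) \frac{1}{104} - 131 = \left(2 + 16\right) \frac{1}{104} - 131 = 18 \cdot \frac{1}{104} - 131 = \frac{9}{52} - 131 = - \frac{6803}{52}$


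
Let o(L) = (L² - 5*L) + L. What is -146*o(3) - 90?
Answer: 348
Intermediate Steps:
o(L) = L² - 4*L
-146*o(3) - 90 = -438*(-4 + 3) - 90 = -438*(-1) - 90 = -146*(-3) - 90 = 438 - 90 = 348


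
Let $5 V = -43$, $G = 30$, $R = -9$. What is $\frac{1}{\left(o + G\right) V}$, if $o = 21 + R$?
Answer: $- \frac{5}{1806} \approx -0.0027686$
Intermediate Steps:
$V = - \frac{43}{5}$ ($V = \frac{1}{5} \left(-43\right) = - \frac{43}{5} \approx -8.6$)
$o = 12$ ($o = 21 - 9 = 12$)
$\frac{1}{\left(o + G\right) V} = \frac{1}{\left(12 + 30\right) \left(- \frac{43}{5}\right)} = \frac{1}{42 \left(- \frac{43}{5}\right)} = \frac{1}{- \frac{1806}{5}} = - \frac{5}{1806}$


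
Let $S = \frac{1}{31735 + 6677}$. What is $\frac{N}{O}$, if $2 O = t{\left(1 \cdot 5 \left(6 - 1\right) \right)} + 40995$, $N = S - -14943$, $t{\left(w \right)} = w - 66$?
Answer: $\frac{573990517}{786562524} \approx 0.72975$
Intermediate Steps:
$t{\left(w \right)} = -66 + w$
$S = \frac{1}{38412} \approx 2.6034 \cdot 10^{-5}$
$N = \frac{573990517}{38412}$ ($N = \frac{1}{38412} - -14943 = \frac{1}{38412} + 14943 = \frac{573990517}{38412} \approx 14943.0$)
$O = 20477$ ($O = \frac{\left(-66 + 1 \cdot 5 \left(6 - 1\right)\right) + 40995}{2} = \frac{\left(-66 + 5 \left(6 - 1\right)\right) + 40995}{2} = \frac{\left(-66 + 5 \cdot 5\right) + 40995}{2} = \frac{\left(-66 + 25\right) + 40995}{2} = \frac{-41 + 40995}{2} = \frac{1}{2} \cdot 40954 = 20477$)
$\frac{N}{O} = \frac{573990517}{38412 \cdot 20477} = \frac{573990517}{38412} \cdot \frac{1}{20477} = \frac{573990517}{786562524}$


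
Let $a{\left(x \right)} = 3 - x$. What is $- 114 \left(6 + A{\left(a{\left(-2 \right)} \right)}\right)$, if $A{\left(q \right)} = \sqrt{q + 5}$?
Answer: $-684 - 114 \sqrt{10} \approx -1044.5$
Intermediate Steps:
$A{\left(q \right)} = \sqrt{5 + q}$
$- 114 \left(6 + A{\left(a{\left(-2 \right)} \right)}\right) = - 114 \left(6 + \sqrt{5 + \left(3 - -2\right)}\right) = - 114 \left(6 + \sqrt{5 + \left(3 + 2\right)}\right) = - 114 \left(6 + \sqrt{5 + 5}\right) = - 114 \left(6 + \sqrt{10}\right) = -684 - 114 \sqrt{10}$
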